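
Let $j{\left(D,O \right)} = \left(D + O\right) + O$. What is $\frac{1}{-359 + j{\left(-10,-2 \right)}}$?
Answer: $- \frac{1}{373} \approx -0.002681$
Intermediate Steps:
$j{\left(D,O \right)} = D + 2 O$
$\frac{1}{-359 + j{\left(-10,-2 \right)}} = \frac{1}{-359 + \left(-10 + 2 \left(-2\right)\right)} = \frac{1}{-359 - 14} = \frac{1}{-373} = - \frac{1}{373}$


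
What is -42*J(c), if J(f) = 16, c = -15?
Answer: -672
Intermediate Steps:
-42*J(c) = -42*16 = -672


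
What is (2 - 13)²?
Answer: 121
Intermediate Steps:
(2 - 13)² = (-11)² = 121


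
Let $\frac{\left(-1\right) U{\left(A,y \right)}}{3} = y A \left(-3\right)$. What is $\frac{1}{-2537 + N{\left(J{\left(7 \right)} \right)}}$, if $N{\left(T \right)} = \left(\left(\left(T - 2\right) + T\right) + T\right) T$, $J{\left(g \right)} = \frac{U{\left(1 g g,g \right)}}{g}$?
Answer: $\frac{1}{580024} \approx 1.7241 \cdot 10^{-6}$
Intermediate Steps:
$U{\left(A,y \right)} = 9 A y$ ($U{\left(A,y \right)} = - 3 y A \left(-3\right) = - 3 A y \left(-3\right) = - 3 \left(- 3 A y\right) = 9 A y$)
$J{\left(g \right)} = 9 g^{2}$ ($J{\left(g \right)} = \frac{9 \cdot 1 g g g}{g} = \frac{9 g g g}{g} = \frac{9 g^{2} g}{g} = \frac{9 g^{3}}{g} = 9 g^{2}$)
$N{\left(T \right)} = T \left(-2 + 3 T\right)$ ($N{\left(T \right)} = \left(\left(\left(-2 + T\right) + T\right) + T\right) T = \left(\left(-2 + 2 T\right) + T\right) T = \left(-2 + 3 T\right) T = T \left(-2 + 3 T\right)$)
$\frac{1}{-2537 + N{\left(J{\left(7 \right)} \right)}} = \frac{1}{-2537 + 9 \cdot 7^{2} \left(-2 + 3 \cdot 9 \cdot 7^{2}\right)} = \frac{1}{-2537 + 9 \cdot 49 \left(-2 + 3 \cdot 9 \cdot 49\right)} = \frac{1}{-2537 + 441 \left(-2 + 3 \cdot 441\right)} = \frac{1}{-2537 + 441 \left(-2 + 1323\right)} = \frac{1}{-2537 + 441 \cdot 1321} = \frac{1}{-2537 + 582561} = \frac{1}{580024}$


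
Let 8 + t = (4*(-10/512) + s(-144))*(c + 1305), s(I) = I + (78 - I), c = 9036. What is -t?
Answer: -51570055/64 ≈ -8.0578e+5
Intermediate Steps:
s(I) = 78
t = 51570055/64 (t = -8 + (4*(-10/512) + 78)*(9036 + 1305) = -8 + (4*(-10*1/512) + 78)*10341 = -8 + (4*(-5/256) + 78)*10341 = -8 + (-5/64 + 78)*10341 = -8 + (4987/64)*10341 = -8 + 51570567/64 = 51570055/64 ≈ 8.0578e+5)
-t = -1*51570055/64 = -51570055/64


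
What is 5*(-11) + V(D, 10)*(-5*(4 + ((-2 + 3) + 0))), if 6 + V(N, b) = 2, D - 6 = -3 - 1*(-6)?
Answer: 45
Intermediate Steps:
D = 9 (D = 6 + (-3 - 1*(-6)) = 6 + (-3 + 6) = 6 + 3 = 9)
V(N, b) = -4 (V(N, b) = -6 + 2 = -4)
5*(-11) + V(D, 10)*(-5*(4 + ((-2 + 3) + 0))) = 5*(-11) - (-20)*(4 + ((-2 + 3) + 0)) = -55 - (-20)*(4 + (1 + 0)) = -55 - (-20)*(4 + 1) = -55 - (-20)*5 = -55 - 4*(-25) = -55 + 100 = 45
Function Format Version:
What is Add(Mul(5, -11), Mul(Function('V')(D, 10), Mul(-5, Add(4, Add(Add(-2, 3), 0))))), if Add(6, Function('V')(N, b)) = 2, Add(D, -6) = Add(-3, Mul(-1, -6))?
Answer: 45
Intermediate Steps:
D = 9 (D = Add(6, Add(-3, Mul(-1, -6))) = Add(6, Add(-3, 6)) = Add(6, 3) = 9)
Function('V')(N, b) = -4 (Function('V')(N, b) = Add(-6, 2) = -4)
Add(Mul(5, -11), Mul(Function('V')(D, 10), Mul(-5, Add(4, Add(Add(-2, 3), 0))))) = Add(Mul(5, -11), Mul(-4, Mul(-5, Add(4, Add(Add(-2, 3), 0))))) = Add(-55, Mul(-4, Mul(-5, Add(4, Add(1, 0))))) = Add(-55, Mul(-4, Mul(-5, Add(4, 1)))) = Add(-55, Mul(-4, Mul(-5, 5))) = Add(-55, Mul(-4, -25)) = Add(-55, 100) = 45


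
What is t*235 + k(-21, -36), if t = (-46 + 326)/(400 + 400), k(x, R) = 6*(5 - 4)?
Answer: 353/4 ≈ 88.250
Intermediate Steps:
k(x, R) = 6 (k(x, R) = 6*1 = 6)
t = 7/20 (t = 280/800 = 280*(1/800) = 7/20 ≈ 0.35000)
t*235 + k(-21, -36) = (7/20)*235 + 6 = 329/4 + 6 = 353/4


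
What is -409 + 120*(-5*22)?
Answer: -13609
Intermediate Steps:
-409 + 120*(-5*22) = -409 + 120*(-110) = -409 - 13200 = -13609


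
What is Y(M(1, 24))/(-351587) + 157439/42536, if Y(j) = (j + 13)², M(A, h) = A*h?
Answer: 55295273909/14955104632 ≈ 3.6974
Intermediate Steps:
Y(j) = (13 + j)²
Y(M(1, 24))/(-351587) + 157439/42536 = (13 + 1*24)²/(-351587) + 157439/42536 = (13 + 24)²*(-1/351587) + 157439*(1/42536) = 37²*(-1/351587) + 157439/42536 = 1369*(-1/351587) + 157439/42536 = -1369/351587 + 157439/42536 = 55295273909/14955104632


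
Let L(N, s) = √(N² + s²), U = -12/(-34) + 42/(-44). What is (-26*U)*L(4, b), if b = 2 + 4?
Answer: 5850*√13/187 ≈ 112.79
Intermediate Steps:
b = 6
U = -225/374 (U = -12*(-1/34) + 42*(-1/44) = 6/17 - 21/22 = -225/374 ≈ -0.60160)
(-26*U)*L(4, b) = (-26*(-225/374))*√(4² + 6²) = 2925*√(16 + 36)/187 = 2925*√52/187 = 2925*(2*√13)/187 = 5850*√13/187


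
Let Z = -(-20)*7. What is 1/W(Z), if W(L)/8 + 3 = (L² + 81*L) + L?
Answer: 1/248616 ≈ 4.0223e-6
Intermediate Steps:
Z = 140 (Z = -10*(-14) = 140)
W(L) = -24 + 8*L² + 656*L (W(L) = -24 + 8*((L² + 81*L) + L) = -24 + 8*(L² + 82*L) = -24 + (8*L² + 656*L) = -24 + 8*L² + 656*L)
1/W(Z) = 1/(-24 + 8*140² + 656*140) = 1/(-24 + 8*19600 + 91840) = 1/(-24 + 156800 + 91840) = 1/248616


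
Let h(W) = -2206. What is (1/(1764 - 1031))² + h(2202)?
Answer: -1185259533/537289 ≈ -2206.0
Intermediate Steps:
(1/(1764 - 1031))² + h(2202) = (1/(1764 - 1031))² - 2206 = (1/733)² - 2206 = 1/537289 - 2206 = -1185259533/537289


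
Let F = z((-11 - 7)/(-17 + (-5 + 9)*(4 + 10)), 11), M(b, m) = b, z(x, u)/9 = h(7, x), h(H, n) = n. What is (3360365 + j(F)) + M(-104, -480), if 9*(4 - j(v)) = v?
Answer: 43683451/13 ≈ 3.3603e+6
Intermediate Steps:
z(x, u) = 9*x
F = -54/13 (F = 9*((-11 - 7)/(-17 + (-5 + 9)*(4 + 10))) = 9*(-18/(-17 + 4*14)) = 9*(-18/(-17 + 56)) = 9*(-18/39) = 9*(-18*1/39) = 9*(-6/13) = -54/13 ≈ -4.1538)
j(v) = 4 - v/9
(3360365 + j(F)) + M(-104, -480) = (3360365 + (4 - ⅑*(-54/13))) - 104 = (3360365 + (4 + 6/13)) - 104 = (3360365 + 58/13) - 104 = 43684803/13 - 104 = 43683451/13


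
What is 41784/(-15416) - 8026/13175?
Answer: -84279127/25388225 ≈ -3.3196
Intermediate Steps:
41784/(-15416) - 8026/13175 = 41784*(-1/15416) - 8026*1/13175 = -5223/1927 - 8026/13175 = -84279127/25388225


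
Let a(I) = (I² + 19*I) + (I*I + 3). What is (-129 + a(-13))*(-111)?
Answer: 3885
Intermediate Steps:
a(I) = 3 + 2*I² + 19*I (a(I) = (I² + 19*I) + (I² + 3) = (I² + 19*I) + (3 + I²) = 3 + 2*I² + 19*I)
(-129 + a(-13))*(-111) = (-129 + (3 + 2*(-13)² + 19*(-13)))*(-111) = (-129 + (3 + 2*169 - 247))*(-111) = (-129 + (3 + 338 - 247))*(-111) = (-129 + 94)*(-111) = -35*(-111) = 3885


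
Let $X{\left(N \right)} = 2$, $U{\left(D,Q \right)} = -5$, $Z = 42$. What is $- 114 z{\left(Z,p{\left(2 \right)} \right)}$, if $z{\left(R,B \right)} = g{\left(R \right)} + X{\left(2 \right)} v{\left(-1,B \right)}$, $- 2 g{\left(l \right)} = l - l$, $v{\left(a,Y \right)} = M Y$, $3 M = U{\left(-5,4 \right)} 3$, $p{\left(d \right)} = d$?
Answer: $2280$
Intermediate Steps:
$M = -5$ ($M = \frac{\left(-5\right) 3}{3} = \frac{1}{3} \left(-15\right) = -5$)
$v{\left(a,Y \right)} = - 5 Y$
$g{\left(l \right)} = 0$ ($g{\left(l \right)} = - \frac{l - l}{2} = \left(- \frac{1}{2}\right) 0 = 0$)
$z{\left(R,B \right)} = - 10 B$ ($z{\left(R,B \right)} = 0 + 2 \left(- 5 B\right) = 0 - 10 B = - 10 B$)
$- 114 z{\left(Z,p{\left(2 \right)} \right)} = - 114 \left(\left(-10\right) 2\right) = \left(-114\right) \left(-20\right) = 2280$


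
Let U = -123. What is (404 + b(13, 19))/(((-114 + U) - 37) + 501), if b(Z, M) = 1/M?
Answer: 7677/4313 ≈ 1.7800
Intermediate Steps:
b(Z, M) = 1/M
(404 + b(13, 19))/(((-114 + U) - 37) + 501) = (404 + 1/19)/(((-114 - 123) - 37) + 501) = (404 + 1/19)/((-237 - 37) + 501) = 7677/(19*(-274 + 501)) = (7677/19)/227 = (7677/19)*(1/227) = 7677/4313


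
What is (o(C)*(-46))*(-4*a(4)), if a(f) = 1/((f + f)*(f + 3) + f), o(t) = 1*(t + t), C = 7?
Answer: 644/15 ≈ 42.933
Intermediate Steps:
o(t) = 2*t (o(t) = 1*(2*t) = 2*t)
a(f) = 1/(f + 2*f*(3 + f)) (a(f) = 1/((2*f)*(3 + f) + f) = 1/(2*f*(3 + f) + f) = 1/(f + 2*f*(3 + f)))
(o(C)*(-46))*(-4*a(4)) = ((2*7)*(-46))*(-4/(4*(7 + 2*4))) = (14*(-46))*(-1/(7 + 8)) = -(-2576)*(¼)/15 = -(-2576)*(¼)*(1/15) = -(-2576)/60 = -644*(-1/15) = 644/15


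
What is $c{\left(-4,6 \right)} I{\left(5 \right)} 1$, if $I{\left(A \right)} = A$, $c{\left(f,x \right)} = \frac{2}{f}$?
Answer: $- \frac{5}{2} \approx -2.5$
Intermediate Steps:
$c{\left(-4,6 \right)} I{\left(5 \right)} 1 = \frac{2}{-4} \cdot 5 \cdot 1 = 2 \left(- \frac{1}{4}\right) 5 \cdot 1 = \left(- \frac{1}{2}\right) 5 \cdot 1 = \left(- \frac{5}{2}\right) 1 = - \frac{5}{2}$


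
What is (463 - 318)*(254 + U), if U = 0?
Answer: 36830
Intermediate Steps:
(463 - 318)*(254 + U) = (463 - 318)*(254 + 0) = 145*254 = 36830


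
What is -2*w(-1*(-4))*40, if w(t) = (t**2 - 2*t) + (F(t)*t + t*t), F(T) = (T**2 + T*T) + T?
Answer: -13440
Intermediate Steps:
F(T) = T + 2*T**2 (F(T) = (T**2 + T**2) + T = 2*T**2 + T = T + 2*T**2)
w(t) = -2*t + 2*t**2 + t**2*(1 + 2*t) (w(t) = (t**2 - 2*t) + ((t*(1 + 2*t))*t + t*t) = (t**2 - 2*t) + (t**2*(1 + 2*t) + t**2) = (t**2 - 2*t) + (t**2 + t**2*(1 + 2*t)) = -2*t + 2*t**2 + t**2*(1 + 2*t))
-2*w(-1*(-4))*40 = -2*(-1*(-4))*(-2 + 2*(-1*(-4))**2 + 3*(-1*(-4)))*40 = -8*(-2 + 2*4**2 + 3*4)*40 = -8*(-2 + 2*16 + 12)*40 = -8*(-2 + 32 + 12)*40 = -8*42*40 = -2*168*40 = -336*40 = -13440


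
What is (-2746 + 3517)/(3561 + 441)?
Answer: 257/1334 ≈ 0.19265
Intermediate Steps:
(-2746 + 3517)/(3561 + 441) = 771/4002 = 771*(1/4002) = 257/1334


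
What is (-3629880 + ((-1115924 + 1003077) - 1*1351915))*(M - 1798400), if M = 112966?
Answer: 8586682844628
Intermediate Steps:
(-3629880 + ((-1115924 + 1003077) - 1*1351915))*(M - 1798400) = (-3629880 + ((-1115924 + 1003077) - 1*1351915))*(112966 - 1798400) = (-3629880 + (-112847 - 1351915))*(-1685434) = (-3629880 - 1464762)*(-1685434) = -5094642*(-1685434) = 8586682844628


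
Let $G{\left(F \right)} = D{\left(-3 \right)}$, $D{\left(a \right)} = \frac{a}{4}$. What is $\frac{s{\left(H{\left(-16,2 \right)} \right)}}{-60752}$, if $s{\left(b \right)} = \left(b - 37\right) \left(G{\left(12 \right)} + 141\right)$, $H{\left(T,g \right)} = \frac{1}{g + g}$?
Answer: $\frac{82467}{972032} \approx 0.08484$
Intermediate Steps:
$D{\left(a \right)} = \frac{a}{4}$ ($D{\left(a \right)} = a \frac{1}{4} = \frac{a}{4}$)
$G{\left(F \right)} = - \frac{3}{4}$ ($G{\left(F \right)} = \frac{1}{4} \left(-3\right) = - \frac{3}{4}$)
$H{\left(T,g \right)} = \frac{1}{2 g}$
$s{\left(b \right)} = - \frac{20757}{4} + \frac{561 b}{4}$ ($s{\left(b \right)} = \left(b - 37\right) \left(- \frac{3}{4} + 141\right) = \left(-37 + b\right) \frac{561}{4} = - \frac{20757}{4} + \frac{561 b}{4}$)
$\frac{s{\left(H{\left(-16,2 \right)} \right)}}{-60752} = \frac{- \frac{20757}{4} + \frac{561 \frac{1}{2 \cdot 2}}{4}}{-60752} = \left(- \frac{20757}{4} + \frac{561 \cdot \frac{1}{2} \cdot \frac{1}{2}}{4}\right) \left(- \frac{1}{60752}\right) = \left(- \frac{20757}{4} + \frac{561}{4} \cdot \frac{1}{4}\right) \left(- \frac{1}{60752}\right) = \left(- \frac{20757}{4} + \frac{561}{16}\right) \left(- \frac{1}{60752}\right) = \left(- \frac{82467}{16}\right) \left(- \frac{1}{60752}\right) = \frac{82467}{972032}$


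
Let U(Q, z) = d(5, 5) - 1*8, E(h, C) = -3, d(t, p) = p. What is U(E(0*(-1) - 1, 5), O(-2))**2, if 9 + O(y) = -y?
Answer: 9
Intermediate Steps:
O(y) = -9 - y
U(Q, z) = -3 (U(Q, z) = 5 - 1*8 = 5 - 8 = -3)
U(E(0*(-1) - 1, 5), O(-2))**2 = (-3)**2 = 9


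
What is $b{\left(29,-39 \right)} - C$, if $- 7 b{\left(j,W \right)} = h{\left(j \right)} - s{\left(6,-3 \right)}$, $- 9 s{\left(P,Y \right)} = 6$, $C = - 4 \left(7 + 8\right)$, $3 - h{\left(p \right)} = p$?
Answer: $\frac{1336}{21} \approx 63.619$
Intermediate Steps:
$h{\left(p \right)} = 3 - p$
$C = -60$ ($C = \left(-4\right) 15 = -60$)
$s{\left(P,Y \right)} = - \frac{2}{3}$ ($s{\left(P,Y \right)} = \left(- \frac{1}{9}\right) 6 = - \frac{2}{3}$)
$b{\left(j,W \right)} = - \frac{11}{21} + \frac{j}{7}$ ($b{\left(j,W \right)} = - \frac{\left(3 - j\right) - - \frac{2}{3}}{7} = - \frac{\left(3 - j\right) + \frac{2}{3}}{7} = - \frac{\frac{11}{3} - j}{7} = - \frac{11}{21} + \frac{j}{7}$)
$b{\left(29,-39 \right)} - C = \left(- \frac{11}{21} + \frac{1}{7} \cdot 29\right) - -60 = \left(- \frac{11}{21} + \frac{29}{7}\right) + 60 = \frac{76}{21} + 60 = \frac{1336}{21}$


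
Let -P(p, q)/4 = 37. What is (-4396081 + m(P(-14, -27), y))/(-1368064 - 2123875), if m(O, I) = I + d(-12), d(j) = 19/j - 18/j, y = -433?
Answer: 52758169/41903268 ≈ 1.2590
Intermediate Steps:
d(j) = 1/j
P(p, q) = -148 (P(p, q) = -4*37 = -148)
m(O, I) = -1/12 + I (m(O, I) = I + 1/(-12) = I - 1/12 = -1/12 + I)
(-4396081 + m(P(-14, -27), y))/(-1368064 - 2123875) = (-4396081 + (-1/12 - 433))/(-1368064 - 2123875) = (-4396081 - 5197/12)/(-3491939) = -52758169/12*(-1/3491939) = 52758169/41903268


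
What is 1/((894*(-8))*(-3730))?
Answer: 1/26676960 ≈ 3.7486e-8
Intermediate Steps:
1/((894*(-8))*(-3730)) = -1/3730/(-7152) = -1/7152*(-1/3730) = 1/26676960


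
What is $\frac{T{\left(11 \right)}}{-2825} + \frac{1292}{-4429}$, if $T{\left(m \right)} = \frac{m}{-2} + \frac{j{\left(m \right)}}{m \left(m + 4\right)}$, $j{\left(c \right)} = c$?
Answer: $- \frac{108775073}{375357750} \approx -0.28979$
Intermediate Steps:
$T{\left(m \right)} = \frac{1}{4 + m} - \frac{m}{2}$ ($T{\left(m \right)} = \frac{m}{-2} + \frac{m}{m \left(m + 4\right)} = m \left(- \frac{1}{2}\right) + \frac{m}{m \left(4 + m\right)} = - \frac{m}{2} + m \frac{1}{m \left(4 + m\right)} = - \frac{m}{2} + \frac{1}{4 + m} = \frac{1}{4 + m} - \frac{m}{2}$)
$\frac{T{\left(11 \right)}}{-2825} + \frac{1292}{-4429} = \frac{\frac{1}{2} \frac{1}{4 + 11} \left(2 - 11^{2} - 44\right)}{-2825} + \frac{1292}{-4429} = \frac{2 - 121 - 44}{2 \cdot 15} \left(- \frac{1}{2825}\right) + 1292 \left(- \frac{1}{4429}\right) = \frac{1}{2} \cdot \frac{1}{15} \left(2 - 121 - 44\right) \left(- \frac{1}{2825}\right) - \frac{1292}{4429} = \frac{1}{2} \cdot \frac{1}{15} \left(-163\right) \left(- \frac{1}{2825}\right) - \frac{1292}{4429} = \left(- \frac{163}{30}\right) \left(- \frac{1}{2825}\right) - \frac{1292}{4429} = \frac{163}{84750} - \frac{1292}{4429} = - \frac{108775073}{375357750}$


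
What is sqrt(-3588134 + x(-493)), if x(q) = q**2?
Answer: I*sqrt(3345085) ≈ 1829.0*I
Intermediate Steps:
sqrt(-3588134 + x(-493)) = sqrt(-3588134 + (-493)**2) = sqrt(-3588134 + 243049) = sqrt(-3345085) = I*sqrt(3345085)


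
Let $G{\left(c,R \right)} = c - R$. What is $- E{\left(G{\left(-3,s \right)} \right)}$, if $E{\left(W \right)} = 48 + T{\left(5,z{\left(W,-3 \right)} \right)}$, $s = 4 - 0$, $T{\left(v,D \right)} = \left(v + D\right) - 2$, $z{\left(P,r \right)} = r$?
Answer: $-48$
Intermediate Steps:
$T{\left(v,D \right)} = -2 + D + v$ ($T{\left(v,D \right)} = \left(D + v\right) - 2 = -2 + D + v$)
$s = 4$ ($s = 4 + 0 = 4$)
$E{\left(W \right)} = 48$ ($E{\left(W \right)} = 48 - 0 = 48 + 0 = 48$)
$- E{\left(G{\left(-3,s \right)} \right)} = \left(-1\right) 48 = -48$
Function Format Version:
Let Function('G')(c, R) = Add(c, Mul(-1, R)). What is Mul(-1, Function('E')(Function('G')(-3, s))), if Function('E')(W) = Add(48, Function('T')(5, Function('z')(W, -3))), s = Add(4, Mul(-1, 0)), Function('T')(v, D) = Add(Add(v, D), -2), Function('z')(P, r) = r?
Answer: -48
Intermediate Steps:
Function('T')(v, D) = Add(-2, D, v) (Function('T')(v, D) = Add(Add(D, v), -2) = Add(-2, D, v))
s = 4 (s = Add(4, 0) = 4)
Function('E')(W) = 48 (Function('E')(W) = Add(48, Add(-2, -3, 5)) = Add(48, 0) = 48)
Mul(-1, Function('E')(Function('G')(-3, s))) = Mul(-1, 48) = -48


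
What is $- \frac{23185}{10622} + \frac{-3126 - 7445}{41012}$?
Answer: $- \frac{531574191}{217814732} \approx -2.4405$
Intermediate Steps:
$- \frac{23185}{10622} + \frac{-3126 - 7445}{41012} = \left(-23185\right) \frac{1}{10622} - \frac{10571}{41012} = - \frac{23185}{10622} - \frac{10571}{41012} = - \frac{531574191}{217814732}$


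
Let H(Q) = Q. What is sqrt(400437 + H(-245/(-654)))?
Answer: sqrt(171273472122)/654 ≈ 632.80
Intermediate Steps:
sqrt(400437 + H(-245/(-654))) = sqrt(400437 - 245/(-654)) = sqrt(400437 - 245*(-1/654)) = sqrt(400437 + 245/654) = sqrt(261886043/654) = sqrt(171273472122)/654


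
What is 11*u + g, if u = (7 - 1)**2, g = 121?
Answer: 517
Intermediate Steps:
u = 36 (u = 6**2 = 36)
11*u + g = 11*36 + 121 = 396 + 121 = 517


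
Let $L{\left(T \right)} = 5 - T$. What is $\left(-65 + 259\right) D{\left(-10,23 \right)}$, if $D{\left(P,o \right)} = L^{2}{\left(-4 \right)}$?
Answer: $15714$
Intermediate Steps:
$D{\left(P,o \right)} = 81$ ($D{\left(P,o \right)} = \left(5 - -4\right)^{2} = \left(5 + 4\right)^{2} = 9^{2} = 81$)
$\left(-65 + 259\right) D{\left(-10,23 \right)} = \left(-65 + 259\right) 81 = 194 \cdot 81 = 15714$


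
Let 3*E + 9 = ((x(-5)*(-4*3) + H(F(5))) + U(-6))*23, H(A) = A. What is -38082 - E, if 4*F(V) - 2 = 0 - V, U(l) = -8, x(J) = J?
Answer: -461663/12 ≈ -38472.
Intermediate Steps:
F(V) = ½ - V/4 (F(V) = ½ + (0 - V)/4 = ½ + (-V)/4 = ½ - V/4)
E = 4679/12 (E = -3 + (((-(-20)*3 + (½ - ¼*5)) - 8)*23)/3 = -3 + (((-5*(-12) + (½ - 5/4)) - 8)*23)/3 = -3 + (((60 - ¾) - 8)*23)/3 = -3 + ((237/4 - 8)*23)/3 = -3 + ((205/4)*23)/3 = -3 + (⅓)*(4715/4) = -3 + 4715/12 = 4679/12 ≈ 389.92)
-38082 - E = -38082 - 1*4679/12 = -38082 - 4679/12 = -461663/12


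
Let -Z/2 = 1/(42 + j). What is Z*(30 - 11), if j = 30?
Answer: -19/36 ≈ -0.52778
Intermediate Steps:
Z = -1/36 (Z = -2/(42 + 30) = -2/72 = -2*1/72 = -1/36 ≈ -0.027778)
Z*(30 - 11) = -(30 - 11)/36 = -1/36*19 = -19/36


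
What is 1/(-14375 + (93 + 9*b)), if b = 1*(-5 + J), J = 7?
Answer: -1/14264 ≈ -7.0107e-5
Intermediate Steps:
b = 2 (b = 1*(-5 + 7) = 1*2 = 2)
1/(-14375 + (93 + 9*b)) = 1/(-14375 + (93 + 9*2)) = 1/(-14375 + (93 + 18)) = 1/(-14375 + 111) = 1/(-14264) = -1/14264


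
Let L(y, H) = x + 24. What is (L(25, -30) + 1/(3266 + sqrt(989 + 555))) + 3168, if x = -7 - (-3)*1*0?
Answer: 16984351743/5332606 - sqrt(386)/5332606 ≈ 3185.0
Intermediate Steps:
x = -7 (x = -7 - (-3)*0 = -7 - 1*0 = -7 + 0 = -7)
L(y, H) = 17 (L(y, H) = -7 + 24 = 17)
(L(25, -30) + 1/(3266 + sqrt(989 + 555))) + 3168 = (17 + 1/(3266 + sqrt(989 + 555))) + 3168 = (17 + 1/(3266 + sqrt(1544))) + 3168 = (17 + 1/(3266 + 2*sqrt(386))) + 3168 = 3185 + 1/(3266 + 2*sqrt(386))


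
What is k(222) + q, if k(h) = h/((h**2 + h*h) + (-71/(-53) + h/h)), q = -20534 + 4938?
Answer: -40738524061/2612114 ≈ -15596.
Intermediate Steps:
q = -15596
k(h) = h/(124/53 + 2*h**2) (k(h) = h/((h**2 + h**2) + (-71*(-1/53) + 1)) = h/(2*h**2 + (71/53 + 1)) = h/(2*h**2 + 124/53) = h/(124/53 + 2*h**2))
k(222) + q = (53/2)*222/(62 + 53*222**2) - 15596 = (53/2)*222/(62 + 53*49284) - 15596 = (53/2)*222/(62 + 2612052) - 15596 = (53/2)*222/2612114 - 15596 = (53/2)*222*(1/2612114) - 15596 = 5883/2612114 - 15596 = -40738524061/2612114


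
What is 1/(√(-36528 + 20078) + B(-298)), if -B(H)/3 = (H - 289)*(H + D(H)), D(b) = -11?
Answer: -544149/296098150651 - 5*I*√658/296098150651 ≈ -1.8377e-6 - 4.3316e-10*I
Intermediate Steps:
B(H) = -3*(-289 + H)*(-11 + H) (B(H) = -3*(H - 289)*(H - 11) = -3*(-289 + H)*(-11 + H))
1/(√(-36528 + 20078) + B(-298)) = 1/(√(-36528 + 20078) + (-9537 - 3*(-298)² + 900*(-298))) = 1/(√(-16450) + (-9537 - 3*88804 - 268200)) = 1/(5*I*√658 + (-9537 - 266412 - 268200)) = 1/(5*I*√658 - 544149) = 1/(-544149 + 5*I*√658)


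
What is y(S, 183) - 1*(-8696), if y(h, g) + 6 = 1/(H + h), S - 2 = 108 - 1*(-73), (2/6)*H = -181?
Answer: 3128399/360 ≈ 8690.0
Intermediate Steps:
H = -543 (H = 3*(-181) = -543)
S = 183 (S = 2 + (108 - 1*(-73)) = 2 + (108 + 73) = 2 + 181 = 183)
y(h, g) = -6 + 1/(-543 + h)
y(S, 183) - 1*(-8696) = (3259 - 6*183)/(-543 + 183) - 1*(-8696) = (3259 - 1098)/(-360) + 8696 = -1/360*2161 + 8696 = -2161/360 + 8696 = 3128399/360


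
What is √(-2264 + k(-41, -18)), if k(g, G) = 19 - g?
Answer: 2*I*√551 ≈ 46.947*I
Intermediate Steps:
√(-2264 + k(-41, -18)) = √(-2264 + (19 - 1*(-41))) = √(-2264 + (19 + 41)) = √(-2264 + 60) = √(-2204) = 2*I*√551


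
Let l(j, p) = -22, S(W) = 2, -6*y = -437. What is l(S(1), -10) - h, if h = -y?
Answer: 305/6 ≈ 50.833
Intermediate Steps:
y = 437/6 (y = -⅙*(-437) = 437/6 ≈ 72.833)
h = -437/6 (h = -1*437/6 = -437/6 ≈ -72.833)
l(S(1), -10) - h = -22 - 1*(-437/6) = -22 + 437/6 = 305/6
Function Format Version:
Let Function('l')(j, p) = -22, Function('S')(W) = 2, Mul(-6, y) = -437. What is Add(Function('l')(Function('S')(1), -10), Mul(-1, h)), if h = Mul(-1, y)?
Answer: Rational(305, 6) ≈ 50.833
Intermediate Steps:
y = Rational(437, 6) (y = Mul(Rational(-1, 6), -437) = Rational(437, 6) ≈ 72.833)
h = Rational(-437, 6) (h = Mul(-1, Rational(437, 6)) = Rational(-437, 6) ≈ -72.833)
Add(Function('l')(Function('S')(1), -10), Mul(-1, h)) = Add(-22, Mul(-1, Rational(-437, 6))) = Add(-22, Rational(437, 6)) = Rational(305, 6)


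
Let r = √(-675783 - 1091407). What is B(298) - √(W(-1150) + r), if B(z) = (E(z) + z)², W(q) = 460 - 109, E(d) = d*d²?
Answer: 700337473932100 - √(351 + I*√1767190) ≈ 7.0034e+14 - 22.626*I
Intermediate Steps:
E(d) = d³
W(q) = 351
B(z) = (z + z³)² (B(z) = (z³ + z)² = (z + z³)²)
r = I*√1767190 (r = √(-1767190) = I*√1767190 ≈ 1329.4*I)
B(298) - √(W(-1150) + r) = 298²*(1 + 298²)² - √(351 + I*√1767190) = 88804*(1 + 88804)² - √(351 + I*√1767190) = 88804*88805² - √(351 + I*√1767190) = 88804*7886328025 - √(351 + I*√1767190) = 700337473932100 - √(351 + I*√1767190)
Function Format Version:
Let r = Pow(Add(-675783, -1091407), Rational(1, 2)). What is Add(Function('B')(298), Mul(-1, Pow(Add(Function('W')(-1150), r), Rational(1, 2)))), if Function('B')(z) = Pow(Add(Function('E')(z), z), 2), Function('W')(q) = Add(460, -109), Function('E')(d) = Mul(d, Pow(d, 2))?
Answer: Add(700337473932100, Mul(-1, Pow(Add(351, Mul(I, Pow(1767190, Rational(1, 2)))), Rational(1, 2)))) ≈ Add(7.0034e+14, Mul(-22.626, I))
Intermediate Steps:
Function('E')(d) = Pow(d, 3)
Function('W')(q) = 351
Function('B')(z) = Pow(Add(z, Pow(z, 3)), 2) (Function('B')(z) = Pow(Add(Pow(z, 3), z), 2) = Pow(Add(z, Pow(z, 3)), 2))
r = Mul(I, Pow(1767190, Rational(1, 2))) (r = Pow(-1767190, Rational(1, 2)) = Mul(I, Pow(1767190, Rational(1, 2))) ≈ Mul(1329.4, I))
Add(Function('B')(298), Mul(-1, Pow(Add(Function('W')(-1150), r), Rational(1, 2)))) = Add(Mul(Pow(298, 2), Pow(Add(1, Pow(298, 2)), 2)), Mul(-1, Pow(Add(351, Mul(I, Pow(1767190, Rational(1, 2)))), Rational(1, 2)))) = Add(Mul(88804, Pow(Add(1, 88804), 2)), Mul(-1, Pow(Add(351, Mul(I, Pow(1767190, Rational(1, 2)))), Rational(1, 2)))) = Add(Mul(88804, Pow(88805, 2)), Mul(-1, Pow(Add(351, Mul(I, Pow(1767190, Rational(1, 2)))), Rational(1, 2)))) = Add(Mul(88804, 7886328025), Mul(-1, Pow(Add(351, Mul(I, Pow(1767190, Rational(1, 2)))), Rational(1, 2)))) = Add(700337473932100, Mul(-1, Pow(Add(351, Mul(I, Pow(1767190, Rational(1, 2)))), Rational(1, 2))))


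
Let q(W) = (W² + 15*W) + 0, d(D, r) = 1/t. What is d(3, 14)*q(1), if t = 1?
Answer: 16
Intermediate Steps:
d(D, r) = 1 (d(D, r) = 1/1 = 1)
q(W) = W² + 15*W
d(3, 14)*q(1) = 1*(1*(15 + 1)) = 1*(1*16) = 1*16 = 16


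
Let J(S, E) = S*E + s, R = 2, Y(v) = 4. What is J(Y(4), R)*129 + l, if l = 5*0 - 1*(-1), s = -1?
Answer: 904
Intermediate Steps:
J(S, E) = -1 + E*S (J(S, E) = S*E - 1 = E*S - 1 = -1 + E*S)
l = 1 (l = 0 + 1 = 1)
J(Y(4), R)*129 + l = (-1 + 2*4)*129 + 1 = (-1 + 8)*129 + 1 = 7*129 + 1 = 903 + 1 = 904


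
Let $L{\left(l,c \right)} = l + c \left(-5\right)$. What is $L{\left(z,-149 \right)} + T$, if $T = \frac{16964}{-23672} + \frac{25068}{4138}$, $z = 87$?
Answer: $\frac{10252694127}{12244342} \approx 837.34$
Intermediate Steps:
$T = \frac{65401583}{12244342}$ ($T = 16964 \left(- \frac{1}{23672}\right) + 25068 \cdot \frac{1}{4138} = - \frac{4241}{5918} + \frac{12534}{2069} = \frac{65401583}{12244342} \approx 5.3414$)
$L{\left(l,c \right)} = l - 5 c$
$L{\left(z,-149 \right)} + T = \left(87 - -745\right) + \frac{65401583}{12244342} = \left(87 + 745\right) + \frac{65401583}{12244342} = 832 + \frac{65401583}{12244342} = \frac{10252694127}{12244342}$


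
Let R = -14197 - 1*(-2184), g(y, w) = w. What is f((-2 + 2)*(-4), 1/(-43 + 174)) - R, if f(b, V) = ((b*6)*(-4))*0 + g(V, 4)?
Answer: 12017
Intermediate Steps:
f(b, V) = 4 (f(b, V) = ((b*6)*(-4))*0 + 4 = ((6*b)*(-4))*0 + 4 = -24*b*0 + 4 = 0 + 4 = 4)
R = -12013 (R = -14197 + 2184 = -12013)
f((-2 + 2)*(-4), 1/(-43 + 174)) - R = 4 - 1*(-12013) = 4 + 12013 = 12017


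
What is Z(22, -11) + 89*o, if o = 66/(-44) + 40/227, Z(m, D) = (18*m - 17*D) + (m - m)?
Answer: 211193/454 ≈ 465.18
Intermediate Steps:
Z(m, D) = -17*D + 18*m (Z(m, D) = (-17*D + 18*m) + 0 = -17*D + 18*m)
o = -601/454 (o = 66*(-1/44) + 40*(1/227) = -3/2 + 40/227 = -601/454 ≈ -1.3238)
Z(22, -11) + 89*o = (-17*(-11) + 18*22) + 89*(-601/454) = (187 + 396) - 53489/454 = 583 - 53489/454 = 211193/454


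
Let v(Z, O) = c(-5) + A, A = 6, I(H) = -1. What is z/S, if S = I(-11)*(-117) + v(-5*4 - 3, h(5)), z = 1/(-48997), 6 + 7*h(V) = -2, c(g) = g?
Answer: -1/5781646 ≈ -1.7296e-7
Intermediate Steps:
h(V) = -8/7 (h(V) = -6/7 + (⅐)*(-2) = -6/7 - 2/7 = -8/7)
v(Z, O) = 1 (v(Z, O) = -5 + 6 = 1)
z = -1/48997 ≈ -2.0409e-5
S = 118 (S = -1*(-117) + 1 = 117 + 1 = 118)
z/S = -1/48997/118 = -1/48997*1/118 = -1/5781646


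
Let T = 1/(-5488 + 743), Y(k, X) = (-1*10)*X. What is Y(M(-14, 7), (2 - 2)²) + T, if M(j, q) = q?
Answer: -1/4745 ≈ -0.00021075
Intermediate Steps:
Y(k, X) = -10*X
T = -1/4745 (T = 1/(-4745) = -1/4745 ≈ -0.00021075)
Y(M(-14, 7), (2 - 2)²) + T = -10*(2 - 2)² - 1/4745 = -10*0² - 1/4745 = -10*0 - 1/4745 = 0 - 1/4745 = -1/4745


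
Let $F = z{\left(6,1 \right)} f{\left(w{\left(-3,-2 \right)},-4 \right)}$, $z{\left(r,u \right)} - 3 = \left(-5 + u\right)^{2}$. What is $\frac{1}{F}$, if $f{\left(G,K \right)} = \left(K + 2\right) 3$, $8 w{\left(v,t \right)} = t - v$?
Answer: $- \frac{1}{114} \approx -0.0087719$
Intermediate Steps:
$w{\left(v,t \right)} = - \frac{v}{8} + \frac{t}{8}$ ($w{\left(v,t \right)} = \frac{t - v}{8} = - \frac{v}{8} + \frac{t}{8}$)
$f{\left(G,K \right)} = 6 + 3 K$ ($f{\left(G,K \right)} = \left(2 + K\right) 3 = 6 + 3 K$)
$z{\left(r,u \right)} = 3 + \left(-5 + u\right)^{2}$
$F = -114$ ($F = \left(3 + \left(-5 + 1\right)^{2}\right) \left(6 + 3 \left(-4\right)\right) = \left(3 + \left(-4\right)^{2}\right) \left(6 - 12\right) = \left(3 + 16\right) \left(-6\right) = 19 \left(-6\right) = -114$)
$\frac{1}{F} = \frac{1}{-114} = - \frac{1}{114}$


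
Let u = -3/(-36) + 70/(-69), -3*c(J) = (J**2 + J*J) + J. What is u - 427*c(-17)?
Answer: 22038067/276 ≈ 79848.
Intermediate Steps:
c(J) = -2*J**2/3 - J/3 (c(J) = -((J**2 + J*J) + J)/3 = -((J**2 + J**2) + J)/3 = -(2*J**2 + J)/3 = -(J + 2*J**2)/3 = -2*J**2/3 - J/3)
u = -257/276 (u = -3*(-1/36) + 70*(-1/69) = 1/12 - 70/69 = -257/276 ≈ -0.93116)
u - 427*c(-17) = -257/276 - (-427)*(-17)*(1 + 2*(-17))/3 = -257/276 - (-427)*(-17)*(1 - 34)/3 = -257/276 - (-427)*(-17)*(-33)/3 = -257/276 - 427*(-187) = -257/276 + 79849 = 22038067/276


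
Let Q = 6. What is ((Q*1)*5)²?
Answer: 900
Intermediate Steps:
((Q*1)*5)² = ((6*1)*5)² = (6*5)² = 30² = 900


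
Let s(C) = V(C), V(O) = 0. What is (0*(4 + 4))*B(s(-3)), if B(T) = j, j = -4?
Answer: 0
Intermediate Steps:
s(C) = 0
B(T) = -4
(0*(4 + 4))*B(s(-3)) = (0*(4 + 4))*(-4) = (0*8)*(-4) = 0*(-4) = 0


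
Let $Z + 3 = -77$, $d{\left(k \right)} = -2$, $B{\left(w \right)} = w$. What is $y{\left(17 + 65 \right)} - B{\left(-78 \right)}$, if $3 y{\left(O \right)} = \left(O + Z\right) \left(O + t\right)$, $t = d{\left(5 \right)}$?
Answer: $\frac{394}{3} \approx 131.33$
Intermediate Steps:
$t = -2$
$Z = -80$ ($Z = -3 - 77 = -80$)
$y{\left(O \right)} = \frac{\left(-80 + O\right) \left(-2 + O\right)}{3}$ ($y{\left(O \right)} = \frac{\left(O - 80\right) \left(O - 2\right)}{3} = \frac{\left(-80 + O\right) \left(-2 + O\right)}{3}$)
$y{\left(17 + 65 \right)} - B{\left(-78 \right)} = \left(\frac{160}{3} - \frac{82 \left(17 + 65\right)}{3} + \frac{\left(17 + 65\right)^{2}}{3}\right) - -78 = \left(\frac{160}{3} - \frac{6724}{3} + \frac{82^{2}}{3}\right) + 78 = \left(\frac{160}{3} - \frac{6724}{3} + \frac{1}{3} \cdot 6724\right) + 78 = \left(\frac{160}{3} - \frac{6724}{3} + \frac{6724}{3}\right) + 78 = \frac{160}{3} + 78 = \frac{394}{3}$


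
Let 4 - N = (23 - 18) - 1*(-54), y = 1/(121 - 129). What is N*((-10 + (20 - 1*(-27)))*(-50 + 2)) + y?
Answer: 781439/8 ≈ 97680.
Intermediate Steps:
y = -⅛ (y = 1/(-8) = -⅛ ≈ -0.12500)
N = -55 (N = 4 - ((23 - 18) - 1*(-54)) = 4 - (5 + 54) = 4 - 1*59 = 4 - 59 = -55)
N*((-10 + (20 - 1*(-27)))*(-50 + 2)) + y = -55*(-10 + (20 - 1*(-27)))*(-50 + 2) - ⅛ = -55*(-10 + (20 + 27))*(-48) - ⅛ = -55*(-10 + 47)*(-48) - ⅛ = -2035*(-48) - ⅛ = -55*(-1776) - ⅛ = 97680 - ⅛ = 781439/8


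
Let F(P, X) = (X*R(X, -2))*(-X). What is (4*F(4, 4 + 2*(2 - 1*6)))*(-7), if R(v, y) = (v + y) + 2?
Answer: -1792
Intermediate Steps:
R(v, y) = 2 + v + y
F(P, X) = -X³ (F(P, X) = (X*(2 + X - 2))*(-X) = (X*X)*(-X) = X²*(-X) = -X³)
(4*F(4, 4 + 2*(2 - 1*6)))*(-7) = (4*(-(4 + 2*(2 - 1*6))³))*(-7) = (4*(-(4 + 2*(2 - 6))³))*(-7) = (4*(-(4 + 2*(-4))³))*(-7) = (4*(-(4 - 8)³))*(-7) = (4*(-1*(-4)³))*(-7) = (4*(-1*(-64)))*(-7) = (4*64)*(-7) = 256*(-7) = -1792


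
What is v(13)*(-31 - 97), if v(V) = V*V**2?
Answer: -281216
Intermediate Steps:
v(V) = V**3
v(13)*(-31 - 97) = 13**3*(-31 - 97) = 2197*(-128) = -281216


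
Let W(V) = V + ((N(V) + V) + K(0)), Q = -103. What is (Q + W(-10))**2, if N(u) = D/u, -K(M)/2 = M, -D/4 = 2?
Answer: 373321/25 ≈ 14933.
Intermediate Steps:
D = -8 (D = -4*2 = -8)
K(M) = -2*M
N(u) = -8/u
W(V) = -8/V + 2*V (W(V) = V + ((-8/V + V) - 2*0) = V + ((V - 8/V) + 0) = V + (V - 8/V) = -8/V + 2*V)
(Q + W(-10))**2 = (-103 + (-8/(-10) + 2*(-10)))**2 = (-103 + (-8*(-1/10) - 20))**2 = (-103 + (4/5 - 20))**2 = (-103 - 96/5)**2 = (-611/5)**2 = 373321/25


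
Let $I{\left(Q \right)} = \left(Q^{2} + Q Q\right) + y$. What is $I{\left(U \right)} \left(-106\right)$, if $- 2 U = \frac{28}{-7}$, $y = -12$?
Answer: $424$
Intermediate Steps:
$U = 2$ ($U = - \frac{28 \frac{1}{-7}}{2} = - \frac{28 \left(- \frac{1}{7}\right)}{2} = \left(- \frac{1}{2}\right) \left(-4\right) = 2$)
$I{\left(Q \right)} = -12 + 2 Q^{2}$ ($I{\left(Q \right)} = \left(Q^{2} + Q Q\right) - 12 = \left(Q^{2} + Q^{2}\right) - 12 = 2 Q^{2} - 12 = -12 + 2 Q^{2}$)
$I{\left(U \right)} \left(-106\right) = \left(-12 + 2 \cdot 2^{2}\right) \left(-106\right) = \left(-12 + 2 \cdot 4\right) \left(-106\right) = \left(-12 + 8\right) \left(-106\right) = \left(-4\right) \left(-106\right) = 424$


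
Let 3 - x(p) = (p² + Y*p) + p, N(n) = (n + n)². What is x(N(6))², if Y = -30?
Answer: 274134249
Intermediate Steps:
N(n) = 4*n² (N(n) = (2*n)² = 4*n²)
x(p) = 3 - p² + 29*p (x(p) = 3 - ((p² - 30*p) + p) = 3 - (p² - 29*p) = 3 + (-p² + 29*p) = 3 - p² + 29*p)
x(N(6))² = (3 - (4*6²)² + 29*(4*6²))² = (3 - (4*36)² + 29*(4*36))² = (3 - 1*144² + 29*144)² = (3 - 1*20736 + 4176)² = (3 - 20736 + 4176)² = (-16557)² = 274134249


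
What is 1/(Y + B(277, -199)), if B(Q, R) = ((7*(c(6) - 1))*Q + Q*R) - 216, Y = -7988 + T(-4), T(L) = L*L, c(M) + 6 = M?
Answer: -1/65250 ≈ -1.5326e-5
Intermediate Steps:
c(M) = -6 + M
T(L) = L**2
Y = -7972 (Y = -7988 + (-4)**2 = -7988 + 16 = -7972)
B(Q, R) = -216 - 7*Q + Q*R (B(Q, R) = ((7*((-6 + 6) - 1))*Q + Q*R) - 216 = ((7*(0 - 1))*Q + Q*R) - 216 = ((7*(-1))*Q + Q*R) - 216 = (-7*Q + Q*R) - 216 = -216 - 7*Q + Q*R)
1/(Y + B(277, -199)) = 1/(-7972 + (-216 - 7*277 + 277*(-199))) = 1/(-7972 + (-216 - 1939 - 55123)) = 1/(-7972 - 57278) = 1/(-65250) = -1/65250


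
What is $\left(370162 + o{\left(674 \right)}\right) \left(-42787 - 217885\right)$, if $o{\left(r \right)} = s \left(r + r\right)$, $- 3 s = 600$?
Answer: $-26213697664$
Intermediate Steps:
$s = -200$ ($s = \left(- \frac{1}{3}\right) 600 = -200$)
$o{\left(r \right)} = - 400 r$ ($o{\left(r \right)} = - 200 \left(r + r\right) = - 200 \cdot 2 r = - 400 r$)
$\left(370162 + o{\left(674 \right)}\right) \left(-42787 - 217885\right) = \left(370162 - 269600\right) \left(-42787 - 217885\right) = \left(370162 - 269600\right) \left(-260672\right) = 100562 \left(-260672\right) = -26213697664$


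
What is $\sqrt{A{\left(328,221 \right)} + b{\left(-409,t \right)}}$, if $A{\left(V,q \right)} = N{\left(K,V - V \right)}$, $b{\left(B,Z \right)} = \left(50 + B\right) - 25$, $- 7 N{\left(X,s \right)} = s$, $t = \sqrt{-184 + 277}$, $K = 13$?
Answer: $8 i \sqrt{6} \approx 19.596 i$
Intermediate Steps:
$t = \sqrt{93} \approx 9.6436$
$N{\left(X,s \right)} = - \frac{s}{7}$
$b{\left(B,Z \right)} = 25 + B$
$A{\left(V,q \right)} = 0$ ($A{\left(V,q \right)} = - \frac{V - V}{7} = \left(- \frac{1}{7}\right) 0 = 0$)
$\sqrt{A{\left(328,221 \right)} + b{\left(-409,t \right)}} = \sqrt{0 + \left(25 - 409\right)} = \sqrt{0 - 384} = \sqrt{-384} = 8 i \sqrt{6}$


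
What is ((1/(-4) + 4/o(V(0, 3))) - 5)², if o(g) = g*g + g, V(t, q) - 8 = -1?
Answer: 21025/784 ≈ 26.818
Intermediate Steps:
V(t, q) = 7 (V(t, q) = 8 - 1 = 7)
o(g) = g + g² (o(g) = g² + g = g + g²)
((1/(-4) + 4/o(V(0, 3))) - 5)² = ((1/(-4) + 4/((7*(1 + 7)))) - 5)² = ((1*(-¼) + 4/((7*8))) - 5)² = ((-¼ + 4/56) - 5)² = ((-¼ + 4*(1/56)) - 5)² = ((-¼ + 1/14) - 5)² = (-5/28 - 5)² = (-145/28)² = 21025/784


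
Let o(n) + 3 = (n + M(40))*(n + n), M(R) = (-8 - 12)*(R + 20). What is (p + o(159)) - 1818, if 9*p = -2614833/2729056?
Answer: -908391141641/2729056 ≈ -3.3286e+5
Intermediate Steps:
M(R) = -400 - 20*R (M(R) = -20*(20 + R) = -400 - 20*R)
p = -290537/2729056 (p = (-2614833/2729056)/9 = (-2614833*1/2729056)/9 = (1/9)*(-2614833/2729056) = -290537/2729056 ≈ -0.10646)
o(n) = -3 + 2*n*(-1200 + n) (o(n) = -3 + (n + (-400 - 20*40))*(n + n) = -3 + (n + (-400 - 800))*(2*n) = -3 + (n - 1200)*(2*n) = -3 + (-1200 + n)*(2*n) = -3 + 2*n*(-1200 + n))
(p + o(159)) - 1818 = (-290537/2729056 + (-3 - 2400*159 + 2*159**2)) - 1818 = (-290537/2729056 + (-3 - 381600 + 2*25281)) - 1818 = (-290537/2729056 + (-3 - 381600 + 50562)) - 1818 = (-290537/2729056 - 331041) - 1818 = -903429717833/2729056 - 1818 = -908391141641/2729056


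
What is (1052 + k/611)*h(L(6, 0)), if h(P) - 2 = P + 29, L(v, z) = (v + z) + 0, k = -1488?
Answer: 23727508/611 ≈ 38834.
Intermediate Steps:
L(v, z) = v + z
h(P) = 31 + P (h(P) = 2 + (P + 29) = 2 + (29 + P) = 31 + P)
(1052 + k/611)*h(L(6, 0)) = (1052 - 1488/611)*(31 + (6 + 0)) = (1052 - 1488*1/611)*(31 + 6) = (1052 - 1488/611)*37 = (641284/611)*37 = 23727508/611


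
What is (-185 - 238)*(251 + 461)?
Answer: -301176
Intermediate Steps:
(-185 - 238)*(251 + 461) = -423*712 = -301176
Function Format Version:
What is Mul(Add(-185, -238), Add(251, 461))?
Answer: -301176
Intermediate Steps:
Mul(Add(-185, -238), Add(251, 461)) = Mul(-423, 712) = -301176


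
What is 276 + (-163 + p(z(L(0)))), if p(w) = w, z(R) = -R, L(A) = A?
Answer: 113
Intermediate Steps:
276 + (-163 + p(z(L(0)))) = 276 + (-163 - 1*0) = 276 + (-163 + 0) = 276 - 163 = 113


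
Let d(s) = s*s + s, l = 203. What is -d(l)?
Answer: -41412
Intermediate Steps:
d(s) = s + s**2 (d(s) = s**2 + s = s + s**2)
-d(l) = -203*(1 + 203) = -203*204 = -1*41412 = -41412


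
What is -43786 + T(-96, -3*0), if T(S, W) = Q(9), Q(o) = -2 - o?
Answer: -43797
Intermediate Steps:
T(S, W) = -11 (T(S, W) = -2 - 1*9 = -2 - 9 = -11)
-43786 + T(-96, -3*0) = -43786 - 11 = -43797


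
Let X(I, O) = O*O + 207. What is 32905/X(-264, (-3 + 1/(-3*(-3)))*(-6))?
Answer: 296145/4567 ≈ 64.844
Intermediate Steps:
X(I, O) = 207 + O² (X(I, O) = O² + 207 = 207 + O²)
32905/X(-264, (-3 + 1/(-3*(-3)))*(-6)) = 32905/(207 + ((-3 + 1/(-3*(-3)))*(-6))²) = 32905/(207 + ((-3 + 1/9)*(-6))²) = 32905/(207 + ((-3 + ⅑)*(-6))²) = 32905/(207 + (-26/9*(-6))²) = 32905/(207 + (52/3)²) = 32905/(207 + 2704/9) = 32905/(4567/9) = 32905*(9/4567) = 296145/4567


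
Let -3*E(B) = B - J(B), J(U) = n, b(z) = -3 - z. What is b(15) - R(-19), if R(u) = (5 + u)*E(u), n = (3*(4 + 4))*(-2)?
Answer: -460/3 ≈ -153.33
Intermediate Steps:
n = -48 (n = (3*8)*(-2) = 24*(-2) = -48)
J(U) = -48
E(B) = -16 - B/3 (E(B) = -(B - 1*(-48))/3 = -(B + 48)/3 = -(48 + B)/3 = -16 - B/3)
R(u) = (-16 - u/3)*(5 + u) (R(u) = (5 + u)*(-16 - u/3) = (-16 - u/3)*(5 + u))
b(15) - R(-19) = (-3 - 1*15) - (-1)*(5 - 19)*(48 - 19)/3 = (-3 - 15) - (-1)*(-14)*29/3 = -18 - 1*406/3 = -18 - 406/3 = -460/3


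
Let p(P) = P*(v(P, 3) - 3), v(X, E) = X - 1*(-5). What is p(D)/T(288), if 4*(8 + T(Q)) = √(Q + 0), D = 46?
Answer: -384 - 144*√2 ≈ -587.65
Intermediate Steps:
T(Q) = -8 + √Q/4 (T(Q) = -8 + √(Q + 0)/4 = -8 + √Q/4)
v(X, E) = 5 + X (v(X, E) = X + 5 = 5 + X)
p(P) = P*(2 + P) (p(P) = P*((5 + P) - 3) = P*(2 + P))
p(D)/T(288) = (46*(2 + 46))/(-8 + √288/4) = (46*48)/(-8 + (12*√2)/4) = 2208/(-8 + 3*√2)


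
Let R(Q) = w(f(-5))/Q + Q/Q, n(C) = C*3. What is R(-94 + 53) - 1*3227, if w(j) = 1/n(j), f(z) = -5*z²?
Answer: -49599749/15375 ≈ -3226.0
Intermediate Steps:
n(C) = 3*C
w(j) = 1/(3*j)
R(Q) = 1 - 1/(375*Q) (R(Q) = (1/(3*((-5*(-5)²))))/Q + Q/Q = (1/(3*((-5*25))))/Q + 1 = ((⅓)/(-125))/Q + 1 = ((⅓)*(-1/125))/Q + 1 = -1/(375*Q) + 1 = 1 - 1/(375*Q))
R(-94 + 53) - 1*3227 = (-1/375 + (-94 + 53))/(-94 + 53) - 1*3227 = (-1/375 - 41)/(-41) - 3227 = -1/41*(-15376/375) - 3227 = 15376/15375 - 3227 = -49599749/15375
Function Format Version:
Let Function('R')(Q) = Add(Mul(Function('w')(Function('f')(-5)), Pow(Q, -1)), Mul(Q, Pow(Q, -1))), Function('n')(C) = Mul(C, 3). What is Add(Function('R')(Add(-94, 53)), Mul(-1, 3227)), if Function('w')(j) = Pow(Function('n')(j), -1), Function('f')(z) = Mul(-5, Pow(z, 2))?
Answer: Rational(-49599749, 15375) ≈ -3226.0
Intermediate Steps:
Function('n')(C) = Mul(3, C)
Function('w')(j) = Mul(Rational(1, 3), Pow(j, -1)) (Function('w')(j) = Pow(Mul(3, j), -1) = Mul(Rational(1, 3), Pow(j, -1)))
Function('R')(Q) = Add(1, Mul(Rational(-1, 375), Pow(Q, -1))) (Function('R')(Q) = Add(Mul(Mul(Rational(1, 3), Pow(Mul(-5, Pow(-5, 2)), -1)), Pow(Q, -1)), Mul(Q, Pow(Q, -1))) = Add(Mul(Mul(Rational(1, 3), Pow(Mul(-5, 25), -1)), Pow(Q, -1)), 1) = Add(Mul(Mul(Rational(1, 3), Pow(-125, -1)), Pow(Q, -1)), 1) = Add(Mul(Mul(Rational(1, 3), Rational(-1, 125)), Pow(Q, -1)), 1) = Add(Mul(Rational(-1, 375), Pow(Q, -1)), 1) = Add(1, Mul(Rational(-1, 375), Pow(Q, -1))))
Add(Function('R')(Add(-94, 53)), Mul(-1, 3227)) = Add(Mul(Pow(Add(-94, 53), -1), Add(Rational(-1, 375), Add(-94, 53))), Mul(-1, 3227)) = Add(Mul(Pow(-41, -1), Add(Rational(-1, 375), -41)), -3227) = Add(Mul(Rational(-1, 41), Rational(-15376, 375)), -3227) = Add(Rational(15376, 15375), -3227) = Rational(-49599749, 15375)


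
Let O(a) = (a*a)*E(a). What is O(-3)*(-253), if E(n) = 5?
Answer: -11385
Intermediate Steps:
O(a) = 5*a**2 (O(a) = (a*a)*5 = a**2*5 = 5*a**2)
O(-3)*(-253) = (5*(-3)**2)*(-253) = (5*9)*(-253) = 45*(-253) = -11385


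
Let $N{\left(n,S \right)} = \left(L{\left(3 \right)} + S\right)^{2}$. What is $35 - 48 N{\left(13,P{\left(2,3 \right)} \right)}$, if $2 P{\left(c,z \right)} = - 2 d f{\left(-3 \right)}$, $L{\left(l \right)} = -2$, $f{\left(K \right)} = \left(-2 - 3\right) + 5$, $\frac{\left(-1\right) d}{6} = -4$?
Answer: $-157$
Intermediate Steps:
$d = 24$ ($d = \left(-6\right) \left(-4\right) = 24$)
$f{\left(K \right)} = 0$ ($f{\left(K \right)} = -5 + 5 = 0$)
$P{\left(c,z \right)} = 0$ ($P{\left(c,z \right)} = \frac{\left(-2\right) 24 \cdot 0}{2} = \frac{\left(-48\right) 0}{2} = \frac{1}{2} \cdot 0 = 0$)
$N{\left(n,S \right)} = \left(-2 + S\right)^{2}$
$35 - 48 N{\left(13,P{\left(2,3 \right)} \right)} = 35 - 48 \left(-2 + 0\right)^{2} = 35 - 48 \left(-2\right)^{2} = 35 - 192 = -157$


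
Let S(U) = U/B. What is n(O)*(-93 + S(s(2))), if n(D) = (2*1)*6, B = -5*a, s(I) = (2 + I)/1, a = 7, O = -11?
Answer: -39108/35 ≈ -1117.4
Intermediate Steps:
s(I) = 2 + I (s(I) = (2 + I)*1 = 2 + I)
B = -35 (B = -5*7 = -35)
S(U) = -U/35 (S(U) = U/(-35) = U*(-1/35) = -U/35)
n(D) = 12 (n(D) = 2*6 = 12)
n(O)*(-93 + S(s(2))) = 12*(-93 - (2 + 2)/35) = 12*(-93 - 1/35*4) = 12*(-93 - 4/35) = 12*(-3259/35) = -39108/35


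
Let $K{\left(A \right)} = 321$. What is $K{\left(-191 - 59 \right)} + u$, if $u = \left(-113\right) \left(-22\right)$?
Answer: $2807$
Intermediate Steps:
$u = 2486$
$K{\left(-191 - 59 \right)} + u = 321 + 2486 = 2807$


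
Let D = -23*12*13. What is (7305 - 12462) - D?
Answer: -1569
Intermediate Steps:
D = -3588 (D = -276*13 = -3588)
(7305 - 12462) - D = (7305 - 12462) - 1*(-3588) = -5157 + 3588 = -1569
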